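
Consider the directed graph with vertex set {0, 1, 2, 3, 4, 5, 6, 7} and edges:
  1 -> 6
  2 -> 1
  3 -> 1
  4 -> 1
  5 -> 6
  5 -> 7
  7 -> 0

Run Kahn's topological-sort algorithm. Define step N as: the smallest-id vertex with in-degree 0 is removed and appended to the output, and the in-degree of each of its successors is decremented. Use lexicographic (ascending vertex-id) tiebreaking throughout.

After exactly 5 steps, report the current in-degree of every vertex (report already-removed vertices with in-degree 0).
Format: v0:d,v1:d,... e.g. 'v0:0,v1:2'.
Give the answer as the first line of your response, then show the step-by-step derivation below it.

v0:1,v1:0,v2:0,v3:0,v4:0,v5:0,v6:0,v7:0

step 1: output 2; order=[2]; indeg=(1,2,0,0,0,0,2,1)
step 2: output 3; order=[2,3]; indeg=(1,1,0,0,0,0,2,1)
step 3: output 4; order=[2,3,4]; indeg=(1,0,0,0,0,0,2,1)
step 4: output 1; order=[2,3,4,1]; indeg=(1,0,0,0,0,0,1,1)
step 5: output 5; order=[2,3,4,1,5]; indeg=(1,0,0,0,0,0,0,0)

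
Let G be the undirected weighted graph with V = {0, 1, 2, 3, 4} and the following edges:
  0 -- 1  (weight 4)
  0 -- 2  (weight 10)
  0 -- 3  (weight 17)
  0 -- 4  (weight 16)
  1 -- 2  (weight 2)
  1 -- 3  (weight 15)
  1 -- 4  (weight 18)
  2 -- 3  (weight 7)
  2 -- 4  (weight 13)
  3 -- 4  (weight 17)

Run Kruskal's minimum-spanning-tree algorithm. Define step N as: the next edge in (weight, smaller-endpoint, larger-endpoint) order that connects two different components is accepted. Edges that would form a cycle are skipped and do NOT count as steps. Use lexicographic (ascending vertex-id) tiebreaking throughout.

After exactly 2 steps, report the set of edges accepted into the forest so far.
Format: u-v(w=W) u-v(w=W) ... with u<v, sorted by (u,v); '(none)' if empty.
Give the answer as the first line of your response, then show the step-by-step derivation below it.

0-1(w=4) 1-2(w=2)

step 1: add edge 1-2 (w=2); MST = {1-2(w=2)}
step 2: add edge 0-1 (w=4); MST = {0-1(w=4) 1-2(w=2)}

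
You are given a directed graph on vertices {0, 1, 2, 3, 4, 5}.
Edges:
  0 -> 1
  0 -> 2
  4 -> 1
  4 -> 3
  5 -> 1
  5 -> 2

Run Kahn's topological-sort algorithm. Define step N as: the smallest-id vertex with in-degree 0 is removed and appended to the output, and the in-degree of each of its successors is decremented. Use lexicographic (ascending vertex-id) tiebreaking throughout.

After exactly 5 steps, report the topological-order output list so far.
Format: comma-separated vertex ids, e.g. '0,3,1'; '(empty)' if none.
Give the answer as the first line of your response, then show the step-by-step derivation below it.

0,4,3,5,1

step 1: output 0; order=[0]; indeg=(0,2,1,1,0,0)
step 2: output 4; order=[0,4]; indeg=(0,1,1,0,0,0)
step 3: output 3; order=[0,4,3]; indeg=(0,1,1,0,0,0)
step 4: output 5; order=[0,4,3,5]; indeg=(0,0,0,0,0,0)
step 5: output 1; order=[0,4,3,5,1]; indeg=(0,0,0,0,0,0)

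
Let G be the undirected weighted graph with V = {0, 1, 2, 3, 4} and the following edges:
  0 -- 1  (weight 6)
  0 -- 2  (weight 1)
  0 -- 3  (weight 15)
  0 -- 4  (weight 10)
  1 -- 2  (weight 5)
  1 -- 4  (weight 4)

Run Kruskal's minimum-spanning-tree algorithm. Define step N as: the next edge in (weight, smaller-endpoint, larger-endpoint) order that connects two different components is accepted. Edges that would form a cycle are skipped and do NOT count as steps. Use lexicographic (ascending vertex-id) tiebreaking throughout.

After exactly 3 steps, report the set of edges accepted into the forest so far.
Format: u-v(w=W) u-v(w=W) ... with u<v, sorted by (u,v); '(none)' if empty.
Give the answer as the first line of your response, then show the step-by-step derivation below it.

0-2(w=1) 1-2(w=5) 1-4(w=4)

step 1: add edge 0-2 (w=1); MST = {0-2(w=1)}
step 2: add edge 1-4 (w=4); MST = {0-2(w=1) 1-4(w=4)}
step 3: add edge 1-2 (w=5); MST = {0-2(w=1) 1-2(w=5) 1-4(w=4)}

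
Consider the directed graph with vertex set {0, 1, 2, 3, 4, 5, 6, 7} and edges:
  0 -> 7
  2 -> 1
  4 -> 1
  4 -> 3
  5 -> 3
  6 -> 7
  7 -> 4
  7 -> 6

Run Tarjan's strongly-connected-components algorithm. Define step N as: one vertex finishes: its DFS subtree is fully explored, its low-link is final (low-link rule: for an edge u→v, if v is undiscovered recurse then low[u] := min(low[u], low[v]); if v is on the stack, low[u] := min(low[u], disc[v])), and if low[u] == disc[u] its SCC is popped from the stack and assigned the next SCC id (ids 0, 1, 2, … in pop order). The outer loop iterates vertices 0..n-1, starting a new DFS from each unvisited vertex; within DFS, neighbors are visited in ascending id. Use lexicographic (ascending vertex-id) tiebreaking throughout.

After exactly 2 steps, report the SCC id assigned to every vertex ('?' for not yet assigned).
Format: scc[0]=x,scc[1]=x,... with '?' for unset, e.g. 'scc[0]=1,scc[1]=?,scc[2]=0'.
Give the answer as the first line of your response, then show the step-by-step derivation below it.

scc[0]=?,scc[1]=0,scc[2]=?,scc[3]=1,scc[4]=?,scc[5]=?,scc[6]=?,scc[7]=?

step 1: low=(low[0]=0,low[1]=3,low[2]=?,low[3]=?,low[4]=2,low[5]=?,low[6]=?,low[7]=1); scc=(scc[0]=?,scc[1]=0,scc[2]=?,scc[3]=?,scc[4]=?,scc[5]=?,scc[6]=?,scc[7]=?)
step 2: low=(low[0]=0,low[1]=3,low[2]=?,low[3]=4,low[4]=2,low[5]=?,low[6]=?,low[7]=1); scc=(scc[0]=?,scc[1]=0,scc[2]=?,scc[3]=1,scc[4]=?,scc[5]=?,scc[6]=?,scc[7]=?)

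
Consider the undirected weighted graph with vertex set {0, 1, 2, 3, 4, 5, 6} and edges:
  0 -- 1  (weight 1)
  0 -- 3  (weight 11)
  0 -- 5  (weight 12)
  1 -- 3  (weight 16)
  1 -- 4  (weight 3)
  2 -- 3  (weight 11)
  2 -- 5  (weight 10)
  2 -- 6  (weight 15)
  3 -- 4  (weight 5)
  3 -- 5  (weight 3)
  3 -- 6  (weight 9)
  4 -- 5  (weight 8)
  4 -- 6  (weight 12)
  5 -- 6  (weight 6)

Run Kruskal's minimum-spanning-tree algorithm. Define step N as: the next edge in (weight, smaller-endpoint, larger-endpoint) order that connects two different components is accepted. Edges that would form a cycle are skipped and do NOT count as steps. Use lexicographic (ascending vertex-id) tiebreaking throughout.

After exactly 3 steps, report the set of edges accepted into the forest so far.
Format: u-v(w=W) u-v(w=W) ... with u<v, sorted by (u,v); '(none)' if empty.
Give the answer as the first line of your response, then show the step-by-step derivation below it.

0-1(w=1) 1-4(w=3) 3-5(w=3)

step 1: add edge 0-1 (w=1); MST = {0-1(w=1)}
step 2: add edge 1-4 (w=3); MST = {0-1(w=1) 1-4(w=3)}
step 3: add edge 3-5 (w=3); MST = {0-1(w=1) 1-4(w=3) 3-5(w=3)}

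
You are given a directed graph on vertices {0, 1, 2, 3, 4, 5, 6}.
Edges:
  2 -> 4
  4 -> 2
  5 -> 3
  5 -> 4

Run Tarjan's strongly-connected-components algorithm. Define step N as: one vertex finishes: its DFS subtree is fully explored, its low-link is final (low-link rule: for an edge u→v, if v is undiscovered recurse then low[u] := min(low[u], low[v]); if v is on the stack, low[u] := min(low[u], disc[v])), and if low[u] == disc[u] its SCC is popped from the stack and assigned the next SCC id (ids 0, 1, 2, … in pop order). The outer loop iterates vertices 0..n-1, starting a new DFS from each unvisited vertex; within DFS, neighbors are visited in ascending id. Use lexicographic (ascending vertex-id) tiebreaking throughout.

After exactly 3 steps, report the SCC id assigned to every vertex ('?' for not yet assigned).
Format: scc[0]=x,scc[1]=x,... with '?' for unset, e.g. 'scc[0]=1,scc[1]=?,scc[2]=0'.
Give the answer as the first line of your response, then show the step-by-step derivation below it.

scc[0]=0,scc[1]=1,scc[2]=?,scc[3]=?,scc[4]=?,scc[5]=?,scc[6]=?

step 1: low=(low[0]=0,low[1]=?,low[2]=?,low[3]=?,low[4]=?,low[5]=?,low[6]=?); scc=(scc[0]=0,scc[1]=?,scc[2]=?,scc[3]=?,scc[4]=?,scc[5]=?,scc[6]=?)
step 2: low=(low[0]=0,low[1]=1,low[2]=?,low[3]=?,low[4]=?,low[5]=?,low[6]=?); scc=(scc[0]=0,scc[1]=1,scc[2]=?,scc[3]=?,scc[4]=?,scc[5]=?,scc[6]=?)
step 3: low=(low[0]=0,low[1]=1,low[2]=2,low[3]=?,low[4]=2,low[5]=?,low[6]=?); scc=(scc[0]=0,scc[1]=1,scc[2]=?,scc[3]=?,scc[4]=?,scc[5]=?,scc[6]=?)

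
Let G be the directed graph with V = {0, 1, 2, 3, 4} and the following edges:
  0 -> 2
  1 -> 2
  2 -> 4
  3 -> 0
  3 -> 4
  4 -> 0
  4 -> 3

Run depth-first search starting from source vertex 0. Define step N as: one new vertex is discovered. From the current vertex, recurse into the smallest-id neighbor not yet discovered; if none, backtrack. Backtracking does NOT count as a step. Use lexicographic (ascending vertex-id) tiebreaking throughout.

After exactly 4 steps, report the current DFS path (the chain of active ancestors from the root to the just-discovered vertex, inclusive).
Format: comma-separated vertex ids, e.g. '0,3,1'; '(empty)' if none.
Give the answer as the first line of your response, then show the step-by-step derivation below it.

0,2,4,3

step 1: discover 0; path=0; order=0
step 2: discover 2; path=0>2; order=0,2
step 3: discover 4; path=0>2>4; order=0,2,4
step 4: discover 3; path=0>2>4>3; order=0,2,4,3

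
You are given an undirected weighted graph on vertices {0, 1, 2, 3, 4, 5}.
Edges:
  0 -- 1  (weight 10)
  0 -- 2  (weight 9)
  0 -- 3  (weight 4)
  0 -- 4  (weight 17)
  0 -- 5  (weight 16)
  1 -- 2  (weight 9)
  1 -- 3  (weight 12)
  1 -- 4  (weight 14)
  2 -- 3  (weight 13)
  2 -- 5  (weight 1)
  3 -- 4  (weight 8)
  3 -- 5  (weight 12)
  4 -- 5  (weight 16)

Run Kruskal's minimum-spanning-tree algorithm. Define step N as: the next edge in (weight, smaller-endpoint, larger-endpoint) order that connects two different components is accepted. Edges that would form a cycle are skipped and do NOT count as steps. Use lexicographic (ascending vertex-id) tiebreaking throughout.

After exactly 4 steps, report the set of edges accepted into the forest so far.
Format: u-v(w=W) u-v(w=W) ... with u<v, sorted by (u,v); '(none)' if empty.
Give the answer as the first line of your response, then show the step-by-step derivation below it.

0-2(w=9) 0-3(w=4) 2-5(w=1) 3-4(w=8)

step 1: add edge 2-5 (w=1); MST = {2-5(w=1)}
step 2: add edge 0-3 (w=4); MST = {0-3(w=4) 2-5(w=1)}
step 3: add edge 3-4 (w=8); MST = {0-3(w=4) 2-5(w=1) 3-4(w=8)}
step 4: add edge 0-2 (w=9); MST = {0-2(w=9) 0-3(w=4) 2-5(w=1) 3-4(w=8)}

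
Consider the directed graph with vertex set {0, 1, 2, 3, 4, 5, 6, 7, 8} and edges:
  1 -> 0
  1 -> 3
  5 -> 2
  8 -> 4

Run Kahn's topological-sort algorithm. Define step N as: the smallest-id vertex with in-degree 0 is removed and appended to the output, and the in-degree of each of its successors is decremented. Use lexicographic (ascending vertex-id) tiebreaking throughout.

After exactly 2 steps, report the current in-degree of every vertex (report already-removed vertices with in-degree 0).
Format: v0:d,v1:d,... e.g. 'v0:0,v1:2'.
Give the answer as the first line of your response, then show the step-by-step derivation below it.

v0:0,v1:0,v2:1,v3:0,v4:1,v5:0,v6:0,v7:0,v8:0

step 1: output 1; order=[1]; indeg=(0,0,1,0,1,0,0,0,0)
step 2: output 0; order=[1,0]; indeg=(0,0,1,0,1,0,0,0,0)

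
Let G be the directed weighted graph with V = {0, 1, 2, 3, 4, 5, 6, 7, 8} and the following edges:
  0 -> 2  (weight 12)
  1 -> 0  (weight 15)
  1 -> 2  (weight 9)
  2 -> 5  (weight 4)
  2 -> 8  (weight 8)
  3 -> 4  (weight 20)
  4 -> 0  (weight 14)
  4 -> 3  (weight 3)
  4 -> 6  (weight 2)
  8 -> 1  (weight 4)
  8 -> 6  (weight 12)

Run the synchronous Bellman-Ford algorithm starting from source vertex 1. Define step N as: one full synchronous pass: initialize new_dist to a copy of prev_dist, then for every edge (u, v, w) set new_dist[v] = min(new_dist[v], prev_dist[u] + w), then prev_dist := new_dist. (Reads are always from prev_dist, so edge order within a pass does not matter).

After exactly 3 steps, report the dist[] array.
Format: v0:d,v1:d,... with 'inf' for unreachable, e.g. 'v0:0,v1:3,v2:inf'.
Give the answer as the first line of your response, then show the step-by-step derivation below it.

v0:15,v1:0,v2:9,v3:inf,v4:inf,v5:13,v6:29,v7:inf,v8:17

step 1: dist = v0:15,v1:0,v2:9,v3:inf,v4:inf,v5:inf,v6:inf,v7:inf,v8:inf
step 2: dist = v0:15,v1:0,v2:9,v3:inf,v4:inf,v5:13,v6:inf,v7:inf,v8:17
step 3: dist = v0:15,v1:0,v2:9,v3:inf,v4:inf,v5:13,v6:29,v7:inf,v8:17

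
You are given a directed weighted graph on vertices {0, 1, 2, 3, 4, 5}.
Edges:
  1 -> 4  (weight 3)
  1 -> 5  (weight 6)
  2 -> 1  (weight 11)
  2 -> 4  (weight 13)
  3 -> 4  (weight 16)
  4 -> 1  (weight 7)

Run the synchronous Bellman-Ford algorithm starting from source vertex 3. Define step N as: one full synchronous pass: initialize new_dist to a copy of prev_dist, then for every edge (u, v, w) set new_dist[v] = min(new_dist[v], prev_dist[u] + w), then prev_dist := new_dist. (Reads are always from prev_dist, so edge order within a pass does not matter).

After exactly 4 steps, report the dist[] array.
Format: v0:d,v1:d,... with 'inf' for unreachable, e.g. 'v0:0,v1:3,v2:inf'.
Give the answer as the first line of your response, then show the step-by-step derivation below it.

v0:inf,v1:23,v2:inf,v3:0,v4:16,v5:29

step 1: dist = v0:inf,v1:inf,v2:inf,v3:0,v4:16,v5:inf
step 2: dist = v0:inf,v1:23,v2:inf,v3:0,v4:16,v5:inf
step 3: dist = v0:inf,v1:23,v2:inf,v3:0,v4:16,v5:29
step 4: dist = v0:inf,v1:23,v2:inf,v3:0,v4:16,v5:29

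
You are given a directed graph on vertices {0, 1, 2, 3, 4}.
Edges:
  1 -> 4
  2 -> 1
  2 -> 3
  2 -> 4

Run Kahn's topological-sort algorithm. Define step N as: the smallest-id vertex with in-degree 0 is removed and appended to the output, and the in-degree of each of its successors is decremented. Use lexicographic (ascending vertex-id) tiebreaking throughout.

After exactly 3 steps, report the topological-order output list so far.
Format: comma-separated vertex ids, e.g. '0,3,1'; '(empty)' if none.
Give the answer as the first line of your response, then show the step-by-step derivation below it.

0,2,1

step 1: output 0; order=[0]; indeg=(0,1,0,1,2)
step 2: output 2; order=[0,2]; indeg=(0,0,0,0,1)
step 3: output 1; order=[0,2,1]; indeg=(0,0,0,0,0)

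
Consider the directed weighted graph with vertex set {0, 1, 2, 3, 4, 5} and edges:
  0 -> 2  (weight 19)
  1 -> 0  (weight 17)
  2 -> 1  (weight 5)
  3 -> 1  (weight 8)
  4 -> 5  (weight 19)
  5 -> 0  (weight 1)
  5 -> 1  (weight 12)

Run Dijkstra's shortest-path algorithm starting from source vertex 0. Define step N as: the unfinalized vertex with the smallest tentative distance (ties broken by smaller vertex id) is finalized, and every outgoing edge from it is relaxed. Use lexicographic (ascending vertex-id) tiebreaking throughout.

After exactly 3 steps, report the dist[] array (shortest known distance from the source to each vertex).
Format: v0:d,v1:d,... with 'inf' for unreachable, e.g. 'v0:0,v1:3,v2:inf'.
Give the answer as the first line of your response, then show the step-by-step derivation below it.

v0:0,v1:24,v2:19,v3:inf,v4:inf,v5:inf

step 1: dist = v0:0,v1:inf,v2:19,v3:inf,v4:inf,v5:inf
step 2: dist = v0:0,v1:24,v2:19,v3:inf,v4:inf,v5:inf
step 3: dist = v0:0,v1:24,v2:19,v3:inf,v4:inf,v5:inf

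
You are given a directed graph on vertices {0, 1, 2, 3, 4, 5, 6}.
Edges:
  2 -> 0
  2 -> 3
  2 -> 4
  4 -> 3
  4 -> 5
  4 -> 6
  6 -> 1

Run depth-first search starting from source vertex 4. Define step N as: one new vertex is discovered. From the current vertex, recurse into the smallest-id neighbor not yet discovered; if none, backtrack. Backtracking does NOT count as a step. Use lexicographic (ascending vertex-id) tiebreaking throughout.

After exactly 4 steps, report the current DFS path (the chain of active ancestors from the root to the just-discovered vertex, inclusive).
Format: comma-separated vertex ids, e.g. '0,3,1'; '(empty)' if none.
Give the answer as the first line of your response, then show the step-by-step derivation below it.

4,6

step 1: discover 4; path=4; order=4
step 2: discover 3; path=4>3; order=4,3
step 3: discover 5; path=4>5; order=4,3,5
step 4: discover 6; path=4>6; order=4,3,5,6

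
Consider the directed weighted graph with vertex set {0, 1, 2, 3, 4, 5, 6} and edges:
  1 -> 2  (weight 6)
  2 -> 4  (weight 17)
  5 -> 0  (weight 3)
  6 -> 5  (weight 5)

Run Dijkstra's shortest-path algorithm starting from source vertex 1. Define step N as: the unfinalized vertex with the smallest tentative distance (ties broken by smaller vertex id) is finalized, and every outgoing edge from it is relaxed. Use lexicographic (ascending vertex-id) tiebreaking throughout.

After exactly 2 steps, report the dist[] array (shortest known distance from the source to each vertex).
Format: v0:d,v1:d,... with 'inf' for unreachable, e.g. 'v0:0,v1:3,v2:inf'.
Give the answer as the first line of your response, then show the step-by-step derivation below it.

v0:inf,v1:0,v2:6,v3:inf,v4:23,v5:inf,v6:inf

step 1: dist = v0:inf,v1:0,v2:6,v3:inf,v4:inf,v5:inf,v6:inf
step 2: dist = v0:inf,v1:0,v2:6,v3:inf,v4:23,v5:inf,v6:inf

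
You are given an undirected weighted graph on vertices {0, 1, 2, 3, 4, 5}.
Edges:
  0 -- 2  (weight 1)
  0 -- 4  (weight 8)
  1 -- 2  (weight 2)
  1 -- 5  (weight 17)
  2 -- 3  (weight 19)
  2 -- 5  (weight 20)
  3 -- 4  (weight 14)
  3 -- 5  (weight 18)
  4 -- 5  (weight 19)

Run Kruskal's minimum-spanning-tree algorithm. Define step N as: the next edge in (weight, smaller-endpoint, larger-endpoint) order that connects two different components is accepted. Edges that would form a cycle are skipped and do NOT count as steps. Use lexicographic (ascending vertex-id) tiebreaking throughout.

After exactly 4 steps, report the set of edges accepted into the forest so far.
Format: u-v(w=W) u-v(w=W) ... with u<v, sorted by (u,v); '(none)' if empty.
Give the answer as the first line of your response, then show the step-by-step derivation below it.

0-2(w=1) 0-4(w=8) 1-2(w=2) 3-4(w=14)

step 1: add edge 0-2 (w=1); MST = {0-2(w=1)}
step 2: add edge 1-2 (w=2); MST = {0-2(w=1) 1-2(w=2)}
step 3: add edge 0-4 (w=8); MST = {0-2(w=1) 0-4(w=8) 1-2(w=2)}
step 4: add edge 3-4 (w=14); MST = {0-2(w=1) 0-4(w=8) 1-2(w=2) 3-4(w=14)}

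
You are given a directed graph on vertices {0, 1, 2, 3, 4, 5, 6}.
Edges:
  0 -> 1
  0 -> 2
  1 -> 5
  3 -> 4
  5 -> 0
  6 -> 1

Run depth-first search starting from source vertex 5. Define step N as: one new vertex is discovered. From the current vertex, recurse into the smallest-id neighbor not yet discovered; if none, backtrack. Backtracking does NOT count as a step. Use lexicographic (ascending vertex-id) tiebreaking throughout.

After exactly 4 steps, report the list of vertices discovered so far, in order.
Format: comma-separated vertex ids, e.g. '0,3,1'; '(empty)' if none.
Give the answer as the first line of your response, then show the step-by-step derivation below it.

5,0,1,2

step 1: discover 5; path=5; order=5
step 2: discover 0; path=5>0; order=5,0
step 3: discover 1; path=5>0>1; order=5,0,1
step 4: discover 2; path=5>0>2; order=5,0,1,2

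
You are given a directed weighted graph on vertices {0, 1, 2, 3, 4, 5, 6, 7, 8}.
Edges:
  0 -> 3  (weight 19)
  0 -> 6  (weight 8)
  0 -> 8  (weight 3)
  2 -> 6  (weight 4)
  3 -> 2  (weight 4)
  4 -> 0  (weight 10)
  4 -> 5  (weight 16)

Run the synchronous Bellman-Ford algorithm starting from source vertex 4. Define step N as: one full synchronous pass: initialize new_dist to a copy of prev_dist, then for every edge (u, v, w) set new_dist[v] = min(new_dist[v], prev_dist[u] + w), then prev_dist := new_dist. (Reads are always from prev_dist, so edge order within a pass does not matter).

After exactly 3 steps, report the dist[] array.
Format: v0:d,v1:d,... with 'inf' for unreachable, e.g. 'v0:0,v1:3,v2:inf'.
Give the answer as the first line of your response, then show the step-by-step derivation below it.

v0:10,v1:inf,v2:33,v3:29,v4:0,v5:16,v6:18,v7:inf,v8:13

step 1: dist = v0:10,v1:inf,v2:inf,v3:inf,v4:0,v5:16,v6:inf,v7:inf,v8:inf
step 2: dist = v0:10,v1:inf,v2:inf,v3:29,v4:0,v5:16,v6:18,v7:inf,v8:13
step 3: dist = v0:10,v1:inf,v2:33,v3:29,v4:0,v5:16,v6:18,v7:inf,v8:13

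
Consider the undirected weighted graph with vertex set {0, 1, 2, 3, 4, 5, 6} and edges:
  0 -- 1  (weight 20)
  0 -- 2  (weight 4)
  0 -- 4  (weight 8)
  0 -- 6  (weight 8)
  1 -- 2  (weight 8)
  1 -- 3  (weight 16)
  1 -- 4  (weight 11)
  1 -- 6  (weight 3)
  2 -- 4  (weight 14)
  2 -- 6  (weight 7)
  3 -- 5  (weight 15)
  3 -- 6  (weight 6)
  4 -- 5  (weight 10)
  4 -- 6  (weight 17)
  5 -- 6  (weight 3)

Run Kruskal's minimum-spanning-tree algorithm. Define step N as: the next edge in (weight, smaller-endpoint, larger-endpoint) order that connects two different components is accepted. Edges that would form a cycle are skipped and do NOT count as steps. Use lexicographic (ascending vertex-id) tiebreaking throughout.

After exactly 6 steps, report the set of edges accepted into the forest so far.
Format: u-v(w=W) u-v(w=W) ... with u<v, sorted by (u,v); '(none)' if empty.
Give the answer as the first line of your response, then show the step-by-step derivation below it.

0-2(w=4) 0-4(w=8) 1-6(w=3) 2-6(w=7) 3-6(w=6) 5-6(w=3)

step 1: add edge 1-6 (w=3); MST = {1-6(w=3)}
step 2: add edge 5-6 (w=3); MST = {1-6(w=3) 5-6(w=3)}
step 3: add edge 0-2 (w=4); MST = {0-2(w=4) 1-6(w=3) 5-6(w=3)}
step 4: add edge 3-6 (w=6); MST = {0-2(w=4) 1-6(w=3) 3-6(w=6) 5-6(w=3)}
step 5: add edge 2-6 (w=7); MST = {0-2(w=4) 1-6(w=3) 2-6(w=7) 3-6(w=6) 5-6(w=3)}
step 6: add edge 0-4 (w=8); MST = {0-2(w=4) 0-4(w=8) 1-6(w=3) 2-6(w=7) 3-6(w=6) 5-6(w=3)}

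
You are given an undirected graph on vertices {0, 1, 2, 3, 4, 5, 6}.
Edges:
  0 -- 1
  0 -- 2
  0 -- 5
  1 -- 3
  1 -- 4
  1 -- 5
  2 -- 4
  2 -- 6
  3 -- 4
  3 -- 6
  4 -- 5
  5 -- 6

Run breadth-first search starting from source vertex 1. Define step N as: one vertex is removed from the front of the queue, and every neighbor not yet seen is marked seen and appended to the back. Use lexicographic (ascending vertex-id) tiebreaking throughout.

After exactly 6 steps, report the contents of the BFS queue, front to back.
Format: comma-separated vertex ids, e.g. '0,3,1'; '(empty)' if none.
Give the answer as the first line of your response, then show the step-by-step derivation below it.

6

step 1: dequeue 1; queue=[0,3,4,5]; order=1
step 2: dequeue 0; queue=[3,4,5,2]; order=1,0
step 3: dequeue 3; queue=[4,5,2,6]; order=1,0,3
step 4: dequeue 4; queue=[5,2,6]; order=1,0,3,4
step 5: dequeue 5; queue=[2,6]; order=1,0,3,4,5
step 6: dequeue 2; queue=[6]; order=1,0,3,4,5,2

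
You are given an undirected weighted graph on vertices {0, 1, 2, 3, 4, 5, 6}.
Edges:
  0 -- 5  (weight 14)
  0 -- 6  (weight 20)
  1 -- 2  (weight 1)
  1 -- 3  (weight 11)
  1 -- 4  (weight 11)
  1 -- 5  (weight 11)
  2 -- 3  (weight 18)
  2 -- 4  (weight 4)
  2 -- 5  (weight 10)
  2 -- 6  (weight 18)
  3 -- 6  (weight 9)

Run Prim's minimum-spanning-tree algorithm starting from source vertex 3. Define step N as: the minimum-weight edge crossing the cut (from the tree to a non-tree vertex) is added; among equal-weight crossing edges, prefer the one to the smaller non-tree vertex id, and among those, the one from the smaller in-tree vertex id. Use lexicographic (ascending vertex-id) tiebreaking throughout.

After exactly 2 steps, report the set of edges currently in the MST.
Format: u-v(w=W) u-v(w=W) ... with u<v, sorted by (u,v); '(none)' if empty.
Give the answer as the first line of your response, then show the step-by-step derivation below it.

1-3(w=11) 3-6(w=9)

step 1: add edge 3-6 (w=9); MST = {3-6(w=9)}
step 2: add edge 1-3 (w=11); MST = {1-3(w=11) 3-6(w=9)}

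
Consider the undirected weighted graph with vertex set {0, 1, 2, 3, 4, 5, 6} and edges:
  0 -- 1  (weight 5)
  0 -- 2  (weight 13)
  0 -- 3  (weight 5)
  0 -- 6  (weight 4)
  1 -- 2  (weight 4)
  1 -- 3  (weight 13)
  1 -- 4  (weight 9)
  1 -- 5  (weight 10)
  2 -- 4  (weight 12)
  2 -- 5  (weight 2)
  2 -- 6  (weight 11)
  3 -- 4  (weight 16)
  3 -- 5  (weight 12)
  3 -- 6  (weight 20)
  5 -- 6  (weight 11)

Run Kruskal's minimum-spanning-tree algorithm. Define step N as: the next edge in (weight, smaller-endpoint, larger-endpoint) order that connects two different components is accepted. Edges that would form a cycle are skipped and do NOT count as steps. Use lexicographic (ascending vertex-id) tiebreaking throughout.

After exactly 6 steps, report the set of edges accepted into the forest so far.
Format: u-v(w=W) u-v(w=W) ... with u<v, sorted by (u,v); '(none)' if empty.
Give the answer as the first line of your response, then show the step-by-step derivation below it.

0-1(w=5) 0-3(w=5) 0-6(w=4) 1-2(w=4) 1-4(w=9) 2-5(w=2)

step 1: add edge 2-5 (w=2); MST = {2-5(w=2)}
step 2: add edge 0-6 (w=4); MST = {0-6(w=4) 2-5(w=2)}
step 3: add edge 1-2 (w=4); MST = {0-6(w=4) 1-2(w=4) 2-5(w=2)}
step 4: add edge 0-1 (w=5); MST = {0-1(w=5) 0-6(w=4) 1-2(w=4) 2-5(w=2)}
step 5: add edge 0-3 (w=5); MST = {0-1(w=5) 0-3(w=5) 0-6(w=4) 1-2(w=4) 2-5(w=2)}
step 6: add edge 1-4 (w=9); MST = {0-1(w=5) 0-3(w=5) 0-6(w=4) 1-2(w=4) 1-4(w=9) 2-5(w=2)}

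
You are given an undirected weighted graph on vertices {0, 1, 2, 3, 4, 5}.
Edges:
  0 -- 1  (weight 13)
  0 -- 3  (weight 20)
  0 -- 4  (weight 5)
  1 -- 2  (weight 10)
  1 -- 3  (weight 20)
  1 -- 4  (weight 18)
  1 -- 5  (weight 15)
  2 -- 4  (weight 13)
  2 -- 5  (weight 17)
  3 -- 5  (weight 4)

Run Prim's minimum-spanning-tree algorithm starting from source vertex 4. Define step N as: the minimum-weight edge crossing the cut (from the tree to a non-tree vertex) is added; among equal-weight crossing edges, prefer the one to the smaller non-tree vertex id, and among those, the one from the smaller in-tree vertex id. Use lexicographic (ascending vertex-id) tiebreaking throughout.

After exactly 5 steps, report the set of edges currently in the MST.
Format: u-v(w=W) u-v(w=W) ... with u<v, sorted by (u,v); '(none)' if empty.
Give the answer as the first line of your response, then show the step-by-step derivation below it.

0-1(w=13) 0-4(w=5) 1-2(w=10) 1-5(w=15) 3-5(w=4)

step 1: add edge 0-4 (w=5); MST = {0-4(w=5)}
step 2: add edge 0-1 (w=13); MST = {0-1(w=13) 0-4(w=5)}
step 3: add edge 1-2 (w=10); MST = {0-1(w=13) 0-4(w=5) 1-2(w=10)}
step 4: add edge 1-5 (w=15); MST = {0-1(w=13) 0-4(w=5) 1-2(w=10) 1-5(w=15)}
step 5: add edge 3-5 (w=4); MST = {0-1(w=13) 0-4(w=5) 1-2(w=10) 1-5(w=15) 3-5(w=4)}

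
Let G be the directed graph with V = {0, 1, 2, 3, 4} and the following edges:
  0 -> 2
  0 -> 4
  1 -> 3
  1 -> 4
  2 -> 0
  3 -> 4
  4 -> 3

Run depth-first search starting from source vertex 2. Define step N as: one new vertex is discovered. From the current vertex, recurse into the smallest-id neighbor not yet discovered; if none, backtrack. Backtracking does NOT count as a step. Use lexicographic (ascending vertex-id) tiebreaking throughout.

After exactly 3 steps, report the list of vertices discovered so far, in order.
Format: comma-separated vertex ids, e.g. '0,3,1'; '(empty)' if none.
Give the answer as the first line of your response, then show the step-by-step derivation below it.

2,0,4

step 1: discover 2; path=2; order=2
step 2: discover 0; path=2>0; order=2,0
step 3: discover 4; path=2>0>4; order=2,0,4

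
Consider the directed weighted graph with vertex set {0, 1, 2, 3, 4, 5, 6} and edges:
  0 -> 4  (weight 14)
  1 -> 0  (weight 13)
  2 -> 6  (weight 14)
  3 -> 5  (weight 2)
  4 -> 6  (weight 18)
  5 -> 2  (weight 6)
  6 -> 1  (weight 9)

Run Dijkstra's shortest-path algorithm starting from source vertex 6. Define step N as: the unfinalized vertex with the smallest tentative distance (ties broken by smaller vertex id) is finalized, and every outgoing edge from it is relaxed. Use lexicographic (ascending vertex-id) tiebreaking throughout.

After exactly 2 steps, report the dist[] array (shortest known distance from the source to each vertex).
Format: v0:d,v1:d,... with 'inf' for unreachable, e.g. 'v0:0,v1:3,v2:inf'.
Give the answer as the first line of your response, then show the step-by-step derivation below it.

v0:22,v1:9,v2:inf,v3:inf,v4:inf,v5:inf,v6:0

step 1: dist = v0:inf,v1:9,v2:inf,v3:inf,v4:inf,v5:inf,v6:0
step 2: dist = v0:22,v1:9,v2:inf,v3:inf,v4:inf,v5:inf,v6:0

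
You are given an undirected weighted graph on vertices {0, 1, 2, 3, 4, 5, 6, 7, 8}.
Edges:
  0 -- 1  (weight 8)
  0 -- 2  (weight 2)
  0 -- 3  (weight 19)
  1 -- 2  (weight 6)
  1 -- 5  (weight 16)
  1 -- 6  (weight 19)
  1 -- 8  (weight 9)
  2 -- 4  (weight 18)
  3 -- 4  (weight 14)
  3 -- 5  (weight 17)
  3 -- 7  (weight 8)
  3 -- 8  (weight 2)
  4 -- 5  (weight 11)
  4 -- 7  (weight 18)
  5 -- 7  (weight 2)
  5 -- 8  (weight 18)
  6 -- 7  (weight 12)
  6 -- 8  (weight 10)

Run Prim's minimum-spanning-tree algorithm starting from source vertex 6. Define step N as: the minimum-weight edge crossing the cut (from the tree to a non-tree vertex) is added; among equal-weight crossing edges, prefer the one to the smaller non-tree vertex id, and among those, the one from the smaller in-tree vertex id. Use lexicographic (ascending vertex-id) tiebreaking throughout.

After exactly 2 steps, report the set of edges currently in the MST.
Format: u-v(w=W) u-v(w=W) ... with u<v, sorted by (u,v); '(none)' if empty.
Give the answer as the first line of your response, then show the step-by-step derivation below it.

3-8(w=2) 6-8(w=10)

step 1: add edge 6-8 (w=10); MST = {6-8(w=10)}
step 2: add edge 3-8 (w=2); MST = {3-8(w=2) 6-8(w=10)}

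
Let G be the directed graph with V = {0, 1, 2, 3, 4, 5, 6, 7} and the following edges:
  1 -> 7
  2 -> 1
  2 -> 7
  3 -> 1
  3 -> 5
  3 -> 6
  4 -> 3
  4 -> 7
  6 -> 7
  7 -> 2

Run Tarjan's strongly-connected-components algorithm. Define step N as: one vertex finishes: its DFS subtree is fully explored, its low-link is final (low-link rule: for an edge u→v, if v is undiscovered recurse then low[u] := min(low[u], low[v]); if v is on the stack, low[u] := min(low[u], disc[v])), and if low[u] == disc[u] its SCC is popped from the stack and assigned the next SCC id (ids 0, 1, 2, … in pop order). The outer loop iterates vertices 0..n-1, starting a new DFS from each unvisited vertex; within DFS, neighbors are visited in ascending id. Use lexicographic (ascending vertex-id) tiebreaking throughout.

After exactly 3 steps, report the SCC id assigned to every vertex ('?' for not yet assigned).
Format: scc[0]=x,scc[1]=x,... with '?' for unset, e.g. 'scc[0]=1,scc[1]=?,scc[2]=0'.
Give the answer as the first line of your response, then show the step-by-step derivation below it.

scc[0]=0,scc[1]=?,scc[2]=?,scc[3]=?,scc[4]=?,scc[5]=?,scc[6]=?,scc[7]=?

step 1: low=(low[0]=0,low[1]=?,low[2]=?,low[3]=?,low[4]=?,low[5]=?,low[6]=?,low[7]=?); scc=(scc[0]=0,scc[1]=?,scc[2]=?,scc[3]=?,scc[4]=?,scc[5]=?,scc[6]=?,scc[7]=?)
step 2: low=(low[0]=0,low[1]=1,low[2]=1,low[3]=?,low[4]=?,low[5]=?,low[6]=?,low[7]=2); scc=(scc[0]=0,scc[1]=?,scc[2]=?,scc[3]=?,scc[4]=?,scc[5]=?,scc[6]=?,scc[7]=?)
step 3: low=(low[0]=0,low[1]=1,low[2]=1,low[3]=?,low[4]=?,low[5]=?,low[6]=?,low[7]=1); scc=(scc[0]=0,scc[1]=?,scc[2]=?,scc[3]=?,scc[4]=?,scc[5]=?,scc[6]=?,scc[7]=?)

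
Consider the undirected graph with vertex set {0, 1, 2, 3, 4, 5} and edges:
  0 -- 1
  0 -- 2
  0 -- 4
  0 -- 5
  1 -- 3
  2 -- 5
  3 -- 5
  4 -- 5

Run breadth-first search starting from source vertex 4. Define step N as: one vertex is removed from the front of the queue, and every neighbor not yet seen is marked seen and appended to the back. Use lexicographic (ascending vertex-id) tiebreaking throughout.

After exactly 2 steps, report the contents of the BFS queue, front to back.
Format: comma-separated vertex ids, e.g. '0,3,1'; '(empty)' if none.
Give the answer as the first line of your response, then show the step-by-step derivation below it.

5,1,2

step 1: dequeue 4; queue=[0,5]; order=4
step 2: dequeue 0; queue=[5,1,2]; order=4,0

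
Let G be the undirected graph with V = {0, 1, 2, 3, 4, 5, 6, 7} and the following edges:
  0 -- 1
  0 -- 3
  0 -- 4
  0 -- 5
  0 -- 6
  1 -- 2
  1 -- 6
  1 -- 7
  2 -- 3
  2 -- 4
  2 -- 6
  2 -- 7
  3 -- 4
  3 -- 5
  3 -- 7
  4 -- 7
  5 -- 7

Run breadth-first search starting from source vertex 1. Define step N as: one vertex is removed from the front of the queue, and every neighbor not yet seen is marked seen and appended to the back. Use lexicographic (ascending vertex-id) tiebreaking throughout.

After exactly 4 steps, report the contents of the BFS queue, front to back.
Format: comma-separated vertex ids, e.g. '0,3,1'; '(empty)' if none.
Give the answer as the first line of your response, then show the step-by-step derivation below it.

7,3,4,5

step 1: dequeue 1; queue=[0,2,6,7]; order=1
step 2: dequeue 0; queue=[2,6,7,3,4,5]; order=1,0
step 3: dequeue 2; queue=[6,7,3,4,5]; order=1,0,2
step 4: dequeue 6; queue=[7,3,4,5]; order=1,0,2,6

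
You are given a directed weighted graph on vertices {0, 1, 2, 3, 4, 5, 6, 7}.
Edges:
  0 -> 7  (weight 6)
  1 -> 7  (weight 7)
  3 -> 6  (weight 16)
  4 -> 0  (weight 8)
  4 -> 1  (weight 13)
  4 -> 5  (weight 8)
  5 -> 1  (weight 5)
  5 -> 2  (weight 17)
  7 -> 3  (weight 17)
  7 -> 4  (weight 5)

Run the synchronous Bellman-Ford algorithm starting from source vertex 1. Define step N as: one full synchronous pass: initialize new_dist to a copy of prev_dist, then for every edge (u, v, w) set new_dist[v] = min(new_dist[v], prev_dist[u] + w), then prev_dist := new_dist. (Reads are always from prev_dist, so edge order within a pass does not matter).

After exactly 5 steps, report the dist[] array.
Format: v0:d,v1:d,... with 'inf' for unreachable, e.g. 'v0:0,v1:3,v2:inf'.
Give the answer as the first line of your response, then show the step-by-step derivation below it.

v0:20,v1:0,v2:37,v3:24,v4:12,v5:20,v6:40,v7:7

step 1: dist = v0:inf,v1:0,v2:inf,v3:inf,v4:inf,v5:inf,v6:inf,v7:7
step 2: dist = v0:inf,v1:0,v2:inf,v3:24,v4:12,v5:inf,v6:inf,v7:7
step 3: dist = v0:20,v1:0,v2:inf,v3:24,v4:12,v5:20,v6:40,v7:7
step 4: dist = v0:20,v1:0,v2:37,v3:24,v4:12,v5:20,v6:40,v7:7
step 5: dist = v0:20,v1:0,v2:37,v3:24,v4:12,v5:20,v6:40,v7:7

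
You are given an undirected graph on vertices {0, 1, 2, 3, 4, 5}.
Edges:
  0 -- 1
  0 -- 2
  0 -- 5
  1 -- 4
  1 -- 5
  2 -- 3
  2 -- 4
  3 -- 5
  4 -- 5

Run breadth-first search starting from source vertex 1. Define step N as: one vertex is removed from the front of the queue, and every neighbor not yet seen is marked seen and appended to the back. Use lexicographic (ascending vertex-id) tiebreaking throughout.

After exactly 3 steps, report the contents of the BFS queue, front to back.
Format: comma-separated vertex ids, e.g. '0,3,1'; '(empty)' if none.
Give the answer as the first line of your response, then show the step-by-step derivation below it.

5,2

step 1: dequeue 1; queue=[0,4,5]; order=1
step 2: dequeue 0; queue=[4,5,2]; order=1,0
step 3: dequeue 4; queue=[5,2]; order=1,0,4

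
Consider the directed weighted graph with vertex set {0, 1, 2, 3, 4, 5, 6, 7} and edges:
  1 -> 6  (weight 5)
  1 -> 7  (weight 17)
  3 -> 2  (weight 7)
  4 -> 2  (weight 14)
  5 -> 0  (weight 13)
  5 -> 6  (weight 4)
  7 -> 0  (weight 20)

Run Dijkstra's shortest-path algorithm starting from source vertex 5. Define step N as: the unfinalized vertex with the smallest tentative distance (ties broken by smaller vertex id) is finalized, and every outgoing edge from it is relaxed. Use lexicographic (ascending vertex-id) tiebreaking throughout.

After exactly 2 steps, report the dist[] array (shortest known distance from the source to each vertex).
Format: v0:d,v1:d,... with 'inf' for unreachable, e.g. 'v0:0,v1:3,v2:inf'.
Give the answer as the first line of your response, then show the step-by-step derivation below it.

v0:13,v1:inf,v2:inf,v3:inf,v4:inf,v5:0,v6:4,v7:inf

step 1: dist = v0:13,v1:inf,v2:inf,v3:inf,v4:inf,v5:0,v6:4,v7:inf
step 2: dist = v0:13,v1:inf,v2:inf,v3:inf,v4:inf,v5:0,v6:4,v7:inf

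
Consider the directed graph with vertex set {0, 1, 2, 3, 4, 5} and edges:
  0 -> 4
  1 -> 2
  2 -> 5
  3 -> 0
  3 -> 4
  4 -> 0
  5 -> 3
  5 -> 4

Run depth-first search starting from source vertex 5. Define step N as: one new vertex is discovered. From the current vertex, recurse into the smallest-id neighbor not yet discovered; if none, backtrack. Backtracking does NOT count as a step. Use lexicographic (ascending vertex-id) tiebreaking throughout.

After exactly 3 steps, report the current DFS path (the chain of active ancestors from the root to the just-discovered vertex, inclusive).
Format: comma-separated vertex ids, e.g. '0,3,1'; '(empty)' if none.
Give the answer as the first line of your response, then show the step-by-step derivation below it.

5,3,0

step 1: discover 5; path=5; order=5
step 2: discover 3; path=5>3; order=5,3
step 3: discover 0; path=5>3>0; order=5,3,0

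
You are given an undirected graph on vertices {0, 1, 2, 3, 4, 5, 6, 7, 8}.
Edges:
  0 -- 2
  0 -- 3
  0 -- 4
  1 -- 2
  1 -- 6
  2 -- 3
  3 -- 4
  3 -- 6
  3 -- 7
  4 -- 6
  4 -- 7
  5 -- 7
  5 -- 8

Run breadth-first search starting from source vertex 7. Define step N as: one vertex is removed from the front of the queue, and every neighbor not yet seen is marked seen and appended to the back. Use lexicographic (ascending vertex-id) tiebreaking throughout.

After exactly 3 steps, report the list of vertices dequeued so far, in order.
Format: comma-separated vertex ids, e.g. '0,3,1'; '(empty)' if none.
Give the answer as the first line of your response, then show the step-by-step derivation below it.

7,3,4

step 1: dequeue 7; queue=[3,4,5]; order=7
step 2: dequeue 3; queue=[4,5,0,2,6]; order=7,3
step 3: dequeue 4; queue=[5,0,2,6]; order=7,3,4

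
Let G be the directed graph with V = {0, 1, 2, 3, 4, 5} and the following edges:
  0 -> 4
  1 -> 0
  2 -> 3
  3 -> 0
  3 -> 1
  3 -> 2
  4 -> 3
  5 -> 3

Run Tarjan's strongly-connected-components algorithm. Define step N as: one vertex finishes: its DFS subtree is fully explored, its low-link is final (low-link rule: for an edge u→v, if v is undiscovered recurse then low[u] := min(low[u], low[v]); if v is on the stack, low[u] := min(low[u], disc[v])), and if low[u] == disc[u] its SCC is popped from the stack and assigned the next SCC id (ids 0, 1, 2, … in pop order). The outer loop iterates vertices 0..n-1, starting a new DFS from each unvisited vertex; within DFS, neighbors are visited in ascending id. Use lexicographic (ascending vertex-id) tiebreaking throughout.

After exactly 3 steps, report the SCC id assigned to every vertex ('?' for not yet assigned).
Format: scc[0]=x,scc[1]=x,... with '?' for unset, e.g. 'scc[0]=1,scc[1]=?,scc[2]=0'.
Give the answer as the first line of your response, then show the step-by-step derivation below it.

scc[0]=?,scc[1]=?,scc[2]=?,scc[3]=?,scc[4]=?,scc[5]=?

step 1: low=(low[0]=0,low[1]=0,low[2]=?,low[3]=0,low[4]=1,low[5]=?); scc=(scc[0]=?,scc[1]=?,scc[2]=?,scc[3]=?,scc[4]=?,scc[5]=?)
step 2: low=(low[0]=0,low[1]=0,low[2]=2,low[3]=0,low[4]=1,low[5]=?); scc=(scc[0]=?,scc[1]=?,scc[2]=?,scc[3]=?,scc[4]=?,scc[5]=?)
step 3: low=(low[0]=0,low[1]=0,low[2]=2,low[3]=0,low[4]=1,low[5]=?); scc=(scc[0]=?,scc[1]=?,scc[2]=?,scc[3]=?,scc[4]=?,scc[5]=?)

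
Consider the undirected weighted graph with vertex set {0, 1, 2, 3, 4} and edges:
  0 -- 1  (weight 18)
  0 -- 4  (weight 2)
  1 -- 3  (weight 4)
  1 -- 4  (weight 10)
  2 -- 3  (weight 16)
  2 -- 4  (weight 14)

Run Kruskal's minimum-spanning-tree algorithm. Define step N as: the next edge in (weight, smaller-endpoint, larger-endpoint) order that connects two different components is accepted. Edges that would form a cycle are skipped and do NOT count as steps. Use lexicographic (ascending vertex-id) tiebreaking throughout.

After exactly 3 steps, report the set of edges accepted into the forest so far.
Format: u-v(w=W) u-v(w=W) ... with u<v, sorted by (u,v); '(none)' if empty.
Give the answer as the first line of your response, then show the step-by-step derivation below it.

0-4(w=2) 1-3(w=4) 1-4(w=10)

step 1: add edge 0-4 (w=2); MST = {0-4(w=2)}
step 2: add edge 1-3 (w=4); MST = {0-4(w=2) 1-3(w=4)}
step 3: add edge 1-4 (w=10); MST = {0-4(w=2) 1-3(w=4) 1-4(w=10)}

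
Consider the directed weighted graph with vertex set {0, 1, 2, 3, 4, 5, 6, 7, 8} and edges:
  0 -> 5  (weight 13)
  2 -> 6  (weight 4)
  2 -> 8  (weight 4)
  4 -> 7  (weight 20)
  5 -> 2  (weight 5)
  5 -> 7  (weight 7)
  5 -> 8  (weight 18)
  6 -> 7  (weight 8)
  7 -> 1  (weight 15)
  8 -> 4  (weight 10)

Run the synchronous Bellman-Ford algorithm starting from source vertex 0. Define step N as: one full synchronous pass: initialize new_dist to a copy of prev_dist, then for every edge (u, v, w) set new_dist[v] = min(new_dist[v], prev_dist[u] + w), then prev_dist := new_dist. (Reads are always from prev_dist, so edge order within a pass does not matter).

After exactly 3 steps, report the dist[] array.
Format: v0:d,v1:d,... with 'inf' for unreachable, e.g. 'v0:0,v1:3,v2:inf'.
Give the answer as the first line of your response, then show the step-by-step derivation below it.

v0:0,v1:35,v2:18,v3:inf,v4:41,v5:13,v6:22,v7:20,v8:22

step 1: dist = v0:0,v1:inf,v2:inf,v3:inf,v4:inf,v5:13,v6:inf,v7:inf,v8:inf
step 2: dist = v0:0,v1:inf,v2:18,v3:inf,v4:inf,v5:13,v6:inf,v7:20,v8:31
step 3: dist = v0:0,v1:35,v2:18,v3:inf,v4:41,v5:13,v6:22,v7:20,v8:22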